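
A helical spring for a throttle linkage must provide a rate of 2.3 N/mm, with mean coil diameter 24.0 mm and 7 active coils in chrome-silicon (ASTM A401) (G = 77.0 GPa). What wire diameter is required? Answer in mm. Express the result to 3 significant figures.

2.19 mm

d = (8D³N_a·k / G)^(1/4) = (8·24.0³·7·2.3 / (77.0×10³))^0.25
  = (23.124)^0.25 = 2.1929 mm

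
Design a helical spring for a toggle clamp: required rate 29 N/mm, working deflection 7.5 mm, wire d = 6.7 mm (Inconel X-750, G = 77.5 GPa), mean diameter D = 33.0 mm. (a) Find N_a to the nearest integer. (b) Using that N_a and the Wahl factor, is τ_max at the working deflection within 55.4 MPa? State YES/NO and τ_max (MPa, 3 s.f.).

N_a = Gd⁴/(8D³k) = (77.5×10³)(6.7⁴)/(8·33.0³·29) = 18.73 → N_a = 19
Actual rate k = Gd⁴/(8D³·19) = 28.59 N/mm
Working load F = kδ = 28.59·7.5 = 214.43 N
C = 33.0/6.7 = 4.9254; K_W = (4C−1)/(4C−4)+0.615/C = 1.3159
τ_max = K_W·8FD/(πd³) = 1.3159·59.911 = 78.839 MPa
τ_max > 55.4 MPa → exceeds allowable

(a) 19 coils; (b) NO, τ_max = 78.8 MPa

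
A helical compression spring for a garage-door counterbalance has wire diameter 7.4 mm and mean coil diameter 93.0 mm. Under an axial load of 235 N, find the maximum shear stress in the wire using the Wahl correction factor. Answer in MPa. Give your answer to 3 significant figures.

Spring index C = D/d = 93.0/7.4 = 12.5676
K_W = (4C−1)/(4C−4) + 0.615/C = 49.270/46.270 + 0.0489 = 1.1138
τ₀ = 8FD/(πd³) = 8·235·93.0/(π·7.4³) = 174840/1273 = 137.34 MPa
τ_max = K·τ₀ = 1.1138 × 137.34 = 152.96 MPa

153 MPa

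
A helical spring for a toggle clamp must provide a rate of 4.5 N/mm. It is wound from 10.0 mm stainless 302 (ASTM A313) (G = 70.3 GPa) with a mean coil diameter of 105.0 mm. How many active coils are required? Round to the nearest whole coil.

17

N_a = Gd⁴/(8D³k) = (70.3×10³ × 10.0⁴)/(8 × 105.0³ × 4.5)
    = 7.03e+08 / 4.16745e+07 = 16.87 → 17 coils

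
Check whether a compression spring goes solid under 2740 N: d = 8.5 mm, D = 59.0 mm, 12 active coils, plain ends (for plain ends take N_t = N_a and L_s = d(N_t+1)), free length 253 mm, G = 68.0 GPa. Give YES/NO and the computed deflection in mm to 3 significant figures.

k = Gd⁴/(8D³N_a) = (68.0×10³)(8.5⁴)/(8·59.0³·12) = 18.004 N/mm
N_t = 12; L_s = 8.5·13 = 110.5 mm; δ_solid = L₀ − L_s = 253 − 110.5 = 142.5 mm
δ = F/k = 2740/18.004 = 152.19 mm
δ ≥ δ_solid → spring goes solid

YES, δ = 152 mm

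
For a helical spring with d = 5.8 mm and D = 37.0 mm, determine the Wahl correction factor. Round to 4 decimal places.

C = D/d = 37.0/5.8 = 6.3793
K_W = (4C−1)/(4C−4) + 0.615/C = 24.517/21.517 + 0.0964 = 1.2358

1.2358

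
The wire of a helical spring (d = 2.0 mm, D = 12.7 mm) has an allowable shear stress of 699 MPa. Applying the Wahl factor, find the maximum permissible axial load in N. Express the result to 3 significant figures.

140 N

C = D/d = 12.7/2.0 = 6.3500
K_W = (4C−1)/(4C−4) + 0.615/C = 24.400/21.400 + 0.0969 = 1.2370
τ_max = K·8FD/(πd³) → F_max = τ_allow·πd³/(8DK)
F_max = 699·π·2.0³/(8·12.7·1.2370) = 17568/125.68 = 139.78 N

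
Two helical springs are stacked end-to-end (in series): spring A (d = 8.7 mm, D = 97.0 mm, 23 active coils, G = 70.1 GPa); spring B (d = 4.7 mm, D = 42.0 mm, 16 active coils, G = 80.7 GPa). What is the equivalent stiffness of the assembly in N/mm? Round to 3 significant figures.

1.52 N/mm

k_A = Gd⁴/(8D³N_a) = (70.1×10³)(8.7⁴)/(8·97.0³·23) = 2.3915 N/mm
k_B = Gd⁴/(8D³N_a) = (80.7×10³)(4.7⁴)/(8·42.0³·16) = 4.1525 N/mm
Series: 1/k_eq = 1/2.3915 + 1/4.1525 = 0.65898; k_eq = 1.5175 N/mm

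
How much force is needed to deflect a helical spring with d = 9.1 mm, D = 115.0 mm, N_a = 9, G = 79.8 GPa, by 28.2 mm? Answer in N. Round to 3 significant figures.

k = Gd⁴/(8D³N_a) = (79.8×10³)(9.1⁴)/(8·115.0³·9) = 4.9974 N/mm
F = k·δ = 4.9974 × 28.2 = 140.93 N

141 N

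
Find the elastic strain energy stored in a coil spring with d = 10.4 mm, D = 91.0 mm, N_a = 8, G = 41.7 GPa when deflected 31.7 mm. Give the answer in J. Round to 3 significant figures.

5.08 J

k = Gd⁴/(8D³N_a) = (41.7×10³)(10.4⁴)/(8·91.0³·8) = 10.115 N/mm
U = ½kδ² = 0.5 × 10.115 × 31.7² = 5082.2 N·mm = 5.0822 J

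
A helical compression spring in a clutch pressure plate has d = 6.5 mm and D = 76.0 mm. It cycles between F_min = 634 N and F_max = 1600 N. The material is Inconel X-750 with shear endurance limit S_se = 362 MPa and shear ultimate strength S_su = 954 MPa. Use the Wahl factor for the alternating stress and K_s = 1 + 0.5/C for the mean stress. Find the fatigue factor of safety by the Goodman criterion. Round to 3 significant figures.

0.522

C = D/d = 76.0/6.5 = 11.6923; K_W = (4C−1)/(4C−4)+0.615/C = 1.1227; K_s = 1+0.5/C = 1.0428
F_a = (F_max−F_min)/2 = 483 N; F_m = (F_max+F_min)/2 = 1117 N
τ_a = K_W·8F_aD/(πd³) = 1.1227 × 340.38 = 382.16 MPa
τ_m = K_s·8F_mD/(πd³) = 1.0428 × 787.17 = 820.83 MPa
Goodman: 1/n_f = τ_a/S_se + τ_m/S_su = 382.16/362 + 820.83/954 = 1.05568 + 0.86041 = 1.9161
n_f = 1/1.9161 = 0.5219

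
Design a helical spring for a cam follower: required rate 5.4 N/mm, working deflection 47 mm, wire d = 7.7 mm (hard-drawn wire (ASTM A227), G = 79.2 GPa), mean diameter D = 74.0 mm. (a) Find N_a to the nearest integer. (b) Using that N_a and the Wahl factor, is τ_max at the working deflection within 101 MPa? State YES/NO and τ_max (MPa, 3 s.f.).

(a) 16 coils; (b) NO, τ_max = 120 MPa

N_a = Gd⁴/(8D³k) = (79.2×10³)(7.7⁴)/(8·74.0³·5.4) = 15.9 → N_a = 16
Actual rate k = Gd⁴/(8D³·16) = 5.3676 N/mm
Working load F = kδ = 5.3676·47 = 252.28 N
C = 74.0/7.7 = 9.6104; K_W = (4C−1)/(4C−4)+0.615/C = 1.1511
τ_max = K_W·8FD/(πd³) = 1.1511·104.13 = 119.87 MPa
τ_max > 101 MPa → exceeds allowable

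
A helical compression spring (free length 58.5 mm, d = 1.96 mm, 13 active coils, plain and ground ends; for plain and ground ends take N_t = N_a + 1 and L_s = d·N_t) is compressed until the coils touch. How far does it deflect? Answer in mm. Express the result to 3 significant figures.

N_t = 14; L_s = 1.96·14 = 27.44 mm
δ_solid = L₀ − L_s = 58.5 − 27.44 = 31.06 mm

31.1 mm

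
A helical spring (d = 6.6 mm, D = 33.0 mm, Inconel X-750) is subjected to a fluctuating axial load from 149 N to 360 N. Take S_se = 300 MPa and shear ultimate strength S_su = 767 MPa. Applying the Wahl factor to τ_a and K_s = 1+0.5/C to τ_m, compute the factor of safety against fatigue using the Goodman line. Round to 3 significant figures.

4.14

C = D/d = 33.0/6.6 = 5.0000; K_W = (4C−1)/(4C−4)+0.615/C = 1.3105; K_s = 1+0.5/C = 1.1000
F_a = (F_max−F_min)/2 = 105.5 N; F_m = (F_max+F_min)/2 = 254.5 N
τ_a = K_W·8F_aD/(πd³) = 1.3105 × 30.837 = 40.412 MPa
τ_m = K_s·8F_mD/(πd³) = 1.1000 × 74.389 = 81.828 MPa
Goodman: 1/n_f = τ_a/S_se + τ_m/S_su = 40.412/300 + 81.828/767 = 0.13471 + 0.10669 = 0.24139
n_f = 1/0.24139 = 4.143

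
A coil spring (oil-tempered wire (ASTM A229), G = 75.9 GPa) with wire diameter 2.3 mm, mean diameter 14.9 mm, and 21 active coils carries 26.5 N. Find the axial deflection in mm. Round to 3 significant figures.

6.93 mm

k = Gd⁴/(8D³N_a) = (75.9×10³)(2.3⁴)/(8·14.9³·21) = 3.822 N/mm
δ = F/k = 26.5 / 3.822 = 6.9336 mm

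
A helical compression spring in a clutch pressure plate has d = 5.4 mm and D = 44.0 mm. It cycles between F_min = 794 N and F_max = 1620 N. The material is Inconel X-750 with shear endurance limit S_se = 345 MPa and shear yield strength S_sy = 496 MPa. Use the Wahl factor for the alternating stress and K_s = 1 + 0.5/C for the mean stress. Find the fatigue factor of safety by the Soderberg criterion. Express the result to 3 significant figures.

C = D/d = 44.0/5.4 = 8.1481; K_W = (4C−1)/(4C−4)+0.615/C = 1.1804; K_s = 1+0.5/C = 1.0614
F_a = (F_max−F_min)/2 = 413 N; F_m = (F_max+F_min)/2 = 1207 N
τ_a = K_W·8F_aD/(πd³) = 1.1804 × 293.87 = 346.89 MPa
τ_m = K_s·8F_mD/(πd³) = 1.0614 × 858.85 = 911.56 MPa
Soderberg: 1/n_f = τ_a/S_se + τ_m/S_sy = 346.89/345 + 911.56/496 = 1.00548 + 1.83781 = 2.8433
n_f = 1/2.8433 = 0.3517

0.352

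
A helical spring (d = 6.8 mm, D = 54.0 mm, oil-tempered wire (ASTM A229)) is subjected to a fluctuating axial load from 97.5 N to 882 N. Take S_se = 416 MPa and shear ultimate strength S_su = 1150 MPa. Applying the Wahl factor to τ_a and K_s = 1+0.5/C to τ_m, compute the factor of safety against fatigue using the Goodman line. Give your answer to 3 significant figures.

C = D/d = 54.0/6.8 = 7.9412; K_W = (4C−1)/(4C−4)+0.615/C = 1.1855; K_s = 1+0.5/C = 1.0630
F_a = (F_max−F_min)/2 = 392.25 N; F_m = (F_max+F_min)/2 = 489.75 N
τ_a = K_W·8F_aD/(πd³) = 1.1855 × 171.54 = 203.36 MPa
τ_m = K_s·8F_mD/(πd³) = 1.0630 × 214.18 = 227.67 MPa
Goodman: 1/n_f = τ_a/S_se + τ_m/S_su = 203.36/416 + 227.67/1150 = 0.48885 + 0.19797 = 0.68682
n_f = 1/0.68682 = 1.456

1.46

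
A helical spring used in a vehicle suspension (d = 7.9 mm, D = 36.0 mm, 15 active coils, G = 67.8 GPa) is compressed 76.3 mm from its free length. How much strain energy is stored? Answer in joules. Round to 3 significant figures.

137 J

k = Gd⁴/(8D³N_a) = (67.8×10³)(7.9⁴)/(8·36.0³·15) = 47.168 N/mm
U = ½kδ² = 0.5 × 47.168 × 76.3² = 1.373e+05 N·mm = 137.3 J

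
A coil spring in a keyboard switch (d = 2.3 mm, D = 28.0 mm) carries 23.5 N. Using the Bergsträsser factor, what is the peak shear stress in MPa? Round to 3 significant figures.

153 MPa

Spring index C = D/d = 28.0/2.3 = 12.1739
K_B = (4C+2)/(4C−3) = 50.696/45.696 = 1.1094
τ₀ = 8FD/(πd³) = 8·23.5·28.0/(π·2.3³) = 5264/38.224 = 137.72 MPa
τ_max = K·τ₀ = 1.1094 × 137.72 = 152.78 MPa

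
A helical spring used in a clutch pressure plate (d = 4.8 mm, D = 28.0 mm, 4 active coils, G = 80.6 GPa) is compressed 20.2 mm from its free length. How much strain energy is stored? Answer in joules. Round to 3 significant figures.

k = Gd⁴/(8D³N_a) = (80.6×10³)(4.8⁴)/(8·28.0³·4) = 60.908 N/mm
U = ½kδ² = 0.5 × 60.908 × 20.2² = 12426 N·mm = 12.426 J

12.4 J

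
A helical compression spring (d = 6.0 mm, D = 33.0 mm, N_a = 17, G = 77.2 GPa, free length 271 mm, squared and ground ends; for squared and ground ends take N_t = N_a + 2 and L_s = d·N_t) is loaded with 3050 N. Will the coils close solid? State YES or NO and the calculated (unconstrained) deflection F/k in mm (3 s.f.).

NO, δ = 149 mm

k = Gd⁴/(8D³N_a) = (77.2×10³)(6.0⁴)/(8·33.0³·17) = 20.471 N/mm
N_t = 19; L_s = 6.0·19 = 114 mm; δ_solid = L₀ − L_s = 271 − 114 = 157 mm
δ = F/k = 3050/20.471 = 148.99 mm
δ < δ_solid → spring does not go solid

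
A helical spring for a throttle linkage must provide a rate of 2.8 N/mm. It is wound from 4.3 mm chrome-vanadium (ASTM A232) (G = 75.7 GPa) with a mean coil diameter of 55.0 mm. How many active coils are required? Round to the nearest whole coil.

7

N_a = Gd⁴/(8D³k) = (75.7×10³ × 4.3⁴)/(8 × 55.0³ × 2.8)
    = 2.58803e+07 / 3.7268e+06 = 6.944 → 7 coils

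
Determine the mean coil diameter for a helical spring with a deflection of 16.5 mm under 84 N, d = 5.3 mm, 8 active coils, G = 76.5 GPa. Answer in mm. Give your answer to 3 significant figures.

Required rate k = F/δ = 84/16.5 = 5.0909 N/mm
D = (Gd⁴/(8N_a·k))^(1/3) = (76.5×10³·5.3⁴/(8·8·5.0909))^(1/3)
  = (185263)^(1/3) = 57.0072 mm

57.0 mm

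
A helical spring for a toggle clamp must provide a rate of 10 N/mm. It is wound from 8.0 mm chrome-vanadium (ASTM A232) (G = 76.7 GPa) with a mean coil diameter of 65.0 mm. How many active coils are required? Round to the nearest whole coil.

N_a = Gd⁴/(8D³k) = (76.7×10³ × 8.0⁴)/(8 × 65.0³ × 10)
    = 3.14163e+08 / 2.197e+07 = 14.3 → 14 coils

14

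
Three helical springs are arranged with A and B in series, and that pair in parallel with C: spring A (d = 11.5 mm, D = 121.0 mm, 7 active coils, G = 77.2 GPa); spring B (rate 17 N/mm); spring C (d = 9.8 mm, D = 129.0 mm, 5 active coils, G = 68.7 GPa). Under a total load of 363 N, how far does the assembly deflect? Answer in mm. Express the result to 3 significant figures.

k_A = Gd⁴/(8D³N_a) = (77.2×10³)(11.5⁴)/(8·121.0³·7) = 13.61 N/mm
k_C = Gd⁴/(8D³N_a) = (68.7×10³)(9.8⁴)/(8·129.0³·5) = 7.3796 N/mm
Springs A,B series: k_AB = 1/(1/13.61+1/17) = 7.5587 N/mm; parallel with C: k_eq = 7.5587+7.3796 = 14.938 N/mm
δ = F/k_eq = 363/14.938 = 24.3 mm

24.3 mm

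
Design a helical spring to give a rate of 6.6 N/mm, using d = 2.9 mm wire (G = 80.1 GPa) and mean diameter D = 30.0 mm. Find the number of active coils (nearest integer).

N_a = Gd⁴/(8D³k) = (80.1×10³ × 2.9⁴)/(8 × 30.0³ × 6.6)
    = 5.66532e+06 / 1.4256e+06 = 3.974 → 4 coils

4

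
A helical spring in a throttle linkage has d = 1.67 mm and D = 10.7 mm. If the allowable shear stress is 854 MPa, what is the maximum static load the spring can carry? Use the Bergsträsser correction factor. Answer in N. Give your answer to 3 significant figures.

C = D/d = 10.7/1.67 = 6.4072
K_B = (4C+2)/(4C−3) = 27.629/22.629 = 1.2210
τ_max = K·8FD/(πd³) → F_max = τ_allow·πd³/(8DK)
F_max = 854·π·1.67³/(8·10.7·1.2210) = 12496/104.51 = 119.56 N

120 N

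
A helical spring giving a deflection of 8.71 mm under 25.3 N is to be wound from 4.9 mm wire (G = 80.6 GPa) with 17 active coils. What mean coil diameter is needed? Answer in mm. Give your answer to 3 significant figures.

Required rate k = F/δ = 25.3/8.71 = 2.9047 N/mm
D = (Gd⁴/(8N_a·k))^(1/3) = (80.6×10³·4.9⁴/(8·17·2.9047))^(1/3)
  = (117619)^(1/3) = 48.9959 mm

49.0 mm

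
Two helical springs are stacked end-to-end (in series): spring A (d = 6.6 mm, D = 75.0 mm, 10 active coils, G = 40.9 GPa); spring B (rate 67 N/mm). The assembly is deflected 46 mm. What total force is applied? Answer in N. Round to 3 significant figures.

102 N

k_A = Gd⁴/(8D³N_a) = (40.9×10³)(6.6⁴)/(8·75.0³·10) = 2.2995 N/mm
Series: 1/k_eq = 1/2.2995 + 1/67 = 0.44981; k_eq = 2.2232 N/mm
F = k_eq·δ = 2.2232·46 = 102.27 N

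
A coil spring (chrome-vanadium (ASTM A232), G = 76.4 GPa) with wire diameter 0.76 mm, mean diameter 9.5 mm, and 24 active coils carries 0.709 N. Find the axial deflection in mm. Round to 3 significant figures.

4.58 mm

k = Gd⁴/(8D³N_a) = (76.4×10³)(0.76⁴)/(8·9.5³·24) = 0.15484 N/mm
δ = F/k = 0.709 / 0.15484 = 4.579 mm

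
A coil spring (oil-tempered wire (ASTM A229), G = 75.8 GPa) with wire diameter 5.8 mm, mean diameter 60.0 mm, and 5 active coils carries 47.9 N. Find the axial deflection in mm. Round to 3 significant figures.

k = Gd⁴/(8D³N_a) = (75.8×10³)(5.8⁴)/(8·60.0³·5) = 9.9281 N/mm
δ = F/k = 47.9 / 9.9281 = 4.8247 mm

4.82 mm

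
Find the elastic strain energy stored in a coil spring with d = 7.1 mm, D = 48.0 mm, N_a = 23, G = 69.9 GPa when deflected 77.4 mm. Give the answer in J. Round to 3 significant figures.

26.1 J

k = Gd⁴/(8D³N_a) = (69.9×10³)(7.1⁴)/(8·48.0³·23) = 8.7291 N/mm
U = ½kδ² = 0.5 × 8.7291 × 77.4² = 26147 N·mm = 26.147 J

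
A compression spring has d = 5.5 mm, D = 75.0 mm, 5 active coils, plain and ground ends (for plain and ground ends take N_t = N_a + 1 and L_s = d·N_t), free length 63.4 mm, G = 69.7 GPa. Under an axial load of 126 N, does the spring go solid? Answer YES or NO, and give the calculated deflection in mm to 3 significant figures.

YES, δ = 33.3 mm

k = Gd⁴/(8D³N_a) = (69.7×10³)(5.5⁴)/(8·75.0³·5) = 3.7795 N/mm
N_t = 6; L_s = 5.5·6 = 33 mm; δ_solid = L₀ − L_s = 63.4 − 33 = 30.4 mm
δ = F/k = 126/3.7795 = 33.337 mm
δ ≥ δ_solid → spring goes solid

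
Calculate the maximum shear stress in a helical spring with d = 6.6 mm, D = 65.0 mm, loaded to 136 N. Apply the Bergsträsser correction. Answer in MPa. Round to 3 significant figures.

89.1 MPa

Spring index C = D/d = 65.0/6.6 = 9.8485
K_B = (4C+2)/(4C−3) = 41.394/36.394 = 1.1374
τ₀ = 8FD/(πd³) = 8·136·65.0/(π·6.6³) = 70720/903.2 = 78.3 MPa
τ_max = K·τ₀ = 1.1374 × 78.3 = 89.057 MPa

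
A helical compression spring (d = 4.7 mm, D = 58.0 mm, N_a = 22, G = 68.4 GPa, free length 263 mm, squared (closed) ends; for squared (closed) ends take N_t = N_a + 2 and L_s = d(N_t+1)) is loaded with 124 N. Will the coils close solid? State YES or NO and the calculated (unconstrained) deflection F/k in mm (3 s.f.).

k = Gd⁴/(8D³N_a) = (68.4×10³)(4.7⁴)/(8·58.0³·22) = 0.97197 N/mm
N_t = 24; L_s = 4.7·25 = 117.5 mm; δ_solid = L₀ − L_s = 263 − 117.5 = 145.5 mm
δ = F/k = 124/0.97197 = 127.58 mm
δ < δ_solid → spring does not go solid

NO, δ = 128 mm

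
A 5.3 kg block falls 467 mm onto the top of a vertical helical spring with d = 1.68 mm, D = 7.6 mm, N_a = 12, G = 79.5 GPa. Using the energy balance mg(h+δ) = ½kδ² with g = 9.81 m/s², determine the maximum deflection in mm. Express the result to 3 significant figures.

60.4 mm

k = Gd⁴/(8D³N_a) = (79.5×10³)(1.68⁴)/(8·7.6³·12) = 15.028 N/mm
W = mg = 5.3 × 9.81 = 51.993 N
½kδ² − Wδ − Wh = 0 → δ = (W + √(W² + 2kWh))/k
δ = (51.993 + √(2703.3 + 729767))/15.028 = (51.993 + 855.84)/15.028 = 60.411 mm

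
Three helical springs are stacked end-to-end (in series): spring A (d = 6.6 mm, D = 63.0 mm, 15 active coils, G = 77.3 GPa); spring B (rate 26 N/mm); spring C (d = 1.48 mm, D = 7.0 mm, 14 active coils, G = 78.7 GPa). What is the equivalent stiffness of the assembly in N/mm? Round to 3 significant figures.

k_A = Gd⁴/(8D³N_a) = (77.3×10³)(6.6⁴)/(8·63.0³·15) = 4.8882 N/mm
k_C = Gd⁴/(8D³N_a) = (78.7×10³)(1.48⁴)/(8·7.0³·14) = 9.829 N/mm
Series: 1/k_eq = 1/4.8882 + 1/26 + 1/9.829 = 0.34477; k_eq = 2.9005 N/mm

2.90 N/mm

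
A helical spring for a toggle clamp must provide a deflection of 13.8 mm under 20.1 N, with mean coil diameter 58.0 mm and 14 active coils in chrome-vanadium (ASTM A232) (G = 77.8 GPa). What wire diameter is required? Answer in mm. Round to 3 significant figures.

4.50 mm

Required rate k = F/δ = 20.1/13.8 = 1.4565 N/mm
d = (8D³N_a·k / G)^(1/4) = (8·58.0³·14·1.4565 / (77.8×10³))^0.25
  = (409.11)^0.25 = 4.4974 mm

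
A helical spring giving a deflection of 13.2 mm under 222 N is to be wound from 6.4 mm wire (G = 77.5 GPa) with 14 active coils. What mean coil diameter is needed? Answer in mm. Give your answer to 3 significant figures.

41.0 mm

Required rate k = F/δ = 222/13.2 = 16.818 N/mm
D = (Gd⁴/(8N_a·k))^(1/3) = (77.5×10³·6.4⁴/(8·14·16.818))^(1/3)
  = (69027.9)^(1/3) = 41.0212 mm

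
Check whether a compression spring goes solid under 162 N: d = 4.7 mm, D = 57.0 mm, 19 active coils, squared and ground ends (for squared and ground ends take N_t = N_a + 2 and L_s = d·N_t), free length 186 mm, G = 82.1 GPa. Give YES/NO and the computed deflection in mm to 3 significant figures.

YES, δ = 114 mm

k = Gd⁴/(8D³N_a) = (82.1×10³)(4.7⁴)/(8·57.0³·19) = 1.4232 N/mm
N_t = 21; L_s = 4.7·21 = 98.7 mm; δ_solid = L₀ − L_s = 186 − 98.7 = 87.3 mm
δ = F/k = 162/1.4232 = 113.83 mm
δ ≥ δ_solid → spring goes solid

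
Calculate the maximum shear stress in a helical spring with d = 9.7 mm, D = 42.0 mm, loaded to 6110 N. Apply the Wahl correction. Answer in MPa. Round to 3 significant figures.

Spring index C = D/d = 42.0/9.7 = 4.3299
K_W = (4C−1)/(4C−4) + 0.615/C = 16.320/13.320 + 0.1420 = 1.3673
τ₀ = 8FD/(πd³) = 8·6110·42.0/(π·9.7³) = 2.05296e+06/2867.2 = 716 MPa
τ_max = K·τ₀ = 1.3673 × 716 = 978.97 MPa

979 MPa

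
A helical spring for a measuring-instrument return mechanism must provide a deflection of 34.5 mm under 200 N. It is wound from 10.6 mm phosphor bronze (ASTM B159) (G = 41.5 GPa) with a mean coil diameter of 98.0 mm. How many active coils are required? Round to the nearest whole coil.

Required rate k = F/δ = 200/34.5 = 5.7971 N/mm
N_a = Gd⁴/(8D³k) = (41.5×10³ × 10.6⁴)/(8 × 98.0³ × 5.7971)
    = 5.23928e+08 / 4.36495e+07 = 12 → 12 coils

12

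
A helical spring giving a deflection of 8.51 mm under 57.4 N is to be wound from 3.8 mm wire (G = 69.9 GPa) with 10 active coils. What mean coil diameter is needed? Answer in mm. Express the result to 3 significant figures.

Required rate k = F/δ = 57.4/8.51 = 6.745 N/mm
D = (Gd⁴/(8N_a·k))^(1/3) = (69.9×10³·3.8⁴/(8·10·6.745))^(1/3)
  = (27010.9)^(1/3) = 30.0040 mm

30.0 mm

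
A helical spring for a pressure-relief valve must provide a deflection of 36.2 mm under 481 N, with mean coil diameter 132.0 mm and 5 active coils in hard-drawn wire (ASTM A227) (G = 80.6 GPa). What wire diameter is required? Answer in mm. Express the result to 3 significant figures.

Required rate k = F/δ = 481/36.2 = 13.287 N/mm
d = (8D³N_a·k / G)^(1/4) = (8·132.0³·5·13.287 / (80.6×10³))^0.25
  = (15166)^0.25 = 11.0974 mm

11.1 mm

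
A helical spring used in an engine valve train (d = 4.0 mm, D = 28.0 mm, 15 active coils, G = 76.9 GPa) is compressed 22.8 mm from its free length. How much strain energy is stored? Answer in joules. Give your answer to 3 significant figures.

k = Gd⁴/(8D³N_a) = (76.9×10³)(4.0⁴)/(8·28.0³·15) = 7.4733 N/mm
U = ½kδ² = 0.5 × 7.4733 × 22.8² = 1942.5 N·mm = 1.9425 J

1.94 J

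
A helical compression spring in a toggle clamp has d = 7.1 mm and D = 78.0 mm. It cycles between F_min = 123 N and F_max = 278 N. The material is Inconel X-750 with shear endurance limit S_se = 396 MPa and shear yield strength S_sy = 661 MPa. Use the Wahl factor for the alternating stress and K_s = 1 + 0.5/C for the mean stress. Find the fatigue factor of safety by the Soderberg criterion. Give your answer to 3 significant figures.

C = D/d = 78.0/7.1 = 10.9859; K_W = (4C−1)/(4C−4)+0.615/C = 1.1311; K_s = 1+0.5/C = 1.0455
F_a = (F_max−F_min)/2 = 77.5 N; F_m = (F_max+F_min)/2 = 200.5 N
τ_a = K_W·8F_aD/(πd³) = 1.1311 × 43.009 = 48.647 MPa
τ_m = K_s·8F_mD/(πd³) = 1.0455 × 111.27 = 116.33 MPa
Soderberg: 1/n_f = τ_a/S_se + τ_m/S_sy = 48.647/396 + 116.33/661 = 0.12285 + 0.17600 = 0.29884
n_f = 1/0.29884 = 3.346

3.35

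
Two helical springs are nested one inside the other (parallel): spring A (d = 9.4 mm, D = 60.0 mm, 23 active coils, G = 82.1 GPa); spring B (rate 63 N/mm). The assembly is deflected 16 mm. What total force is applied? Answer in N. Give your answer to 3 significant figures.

k_A = Gd⁴/(8D³N_a) = (82.1×10³)(9.4⁴)/(8·60.0³·23) = 16.128 N/mm
Parallel: k_eq = 16.128 + 63 = 79.128 N/mm
F = k_eq·δ = 79.128·16 = 1266 N

1270 N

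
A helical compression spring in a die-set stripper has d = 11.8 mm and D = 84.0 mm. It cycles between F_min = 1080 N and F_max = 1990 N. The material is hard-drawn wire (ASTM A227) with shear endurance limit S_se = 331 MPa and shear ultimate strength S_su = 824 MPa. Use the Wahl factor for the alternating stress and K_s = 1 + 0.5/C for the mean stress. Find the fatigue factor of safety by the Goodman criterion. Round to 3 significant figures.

C = D/d = 84.0/11.8 = 7.1186; K_W = (4C−1)/(4C−4)+0.615/C = 1.2090; K_s = 1+0.5/C = 1.0702
F_a = (F_max−F_min)/2 = 455 N; F_m = (F_max+F_min)/2 = 1535 N
τ_a = K_W·8F_aD/(πd³) = 1.2090 × 59.236 = 71.614 MPa
τ_m = K_s·8F_mD/(πd³) = 1.0702 × 199.84 = 213.88 MPa
Goodman: 1/n_f = τ_a/S_se + τ_m/S_su = 71.614/331 + 213.88/824 = 0.21636 + 0.25956 = 0.47592
n_f = 1/0.47592 = 2.101

2.10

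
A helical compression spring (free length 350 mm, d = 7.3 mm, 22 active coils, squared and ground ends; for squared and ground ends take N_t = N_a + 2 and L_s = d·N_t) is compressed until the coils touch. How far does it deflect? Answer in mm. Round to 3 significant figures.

N_t = 24; L_s = 7.3·24 = 175.2 mm
δ_solid = L₀ − L_s = 350 − 175.2 = 174.8 mm

175 mm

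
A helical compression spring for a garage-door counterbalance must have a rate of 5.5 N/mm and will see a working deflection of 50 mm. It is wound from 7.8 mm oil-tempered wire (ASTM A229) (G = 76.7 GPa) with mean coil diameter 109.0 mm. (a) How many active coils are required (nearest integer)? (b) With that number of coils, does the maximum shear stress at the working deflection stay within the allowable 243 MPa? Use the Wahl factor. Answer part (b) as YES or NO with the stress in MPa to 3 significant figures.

(a) 5 coils; (b) YES, τ_max = 177 MPa

N_a = Gd⁴/(8D³k) = (76.7×10³)(7.8⁴)/(8·109.0³·5.5) = 4.982 → N_a = 5
Actual rate k = Gd⁴/(8D³·5) = 5.4807 N/mm
Working load F = kδ = 5.4807·50 = 274.03 N
C = 109.0/7.8 = 13.9744; K_W = (4C−1)/(4C−4)+0.615/C = 1.1018
τ_max = K_W·8FD/(πd³) = 1.1018·160.28 = 176.6 MPa
τ_max ≤ 243 MPa → acceptable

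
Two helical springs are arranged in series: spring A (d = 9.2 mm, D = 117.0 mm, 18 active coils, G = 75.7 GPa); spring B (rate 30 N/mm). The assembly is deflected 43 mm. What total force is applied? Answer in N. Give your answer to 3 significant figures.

93.8 N

k_A = Gd⁴/(8D³N_a) = (75.7×10³)(9.2⁴)/(8·117.0³·18) = 2.3514 N/mm
Series: 1/k_eq = 1/2.3514 + 1/30 = 0.45861; k_eq = 2.1805 N/mm
F = k_eq·δ = 2.1805·43 = 93.761 N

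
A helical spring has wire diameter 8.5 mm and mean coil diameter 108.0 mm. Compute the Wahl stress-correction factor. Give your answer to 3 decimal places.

C = D/d = 108.0/8.5 = 12.7059
K_W = (4C−1)/(4C−4) + 0.615/C = 49.824/46.824 + 0.0484 = 1.1125

1.112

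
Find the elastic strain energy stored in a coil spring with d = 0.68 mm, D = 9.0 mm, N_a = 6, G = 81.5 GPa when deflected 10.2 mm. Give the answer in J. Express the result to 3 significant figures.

0.0259 J

k = Gd⁴/(8D³N_a) = (81.5×10³)(0.68⁴)/(8·9.0³·6) = 0.49799 N/mm
U = ½kδ² = 0.5 × 0.49799 × 10.2² = 25.906 N·mm = 0.025906 J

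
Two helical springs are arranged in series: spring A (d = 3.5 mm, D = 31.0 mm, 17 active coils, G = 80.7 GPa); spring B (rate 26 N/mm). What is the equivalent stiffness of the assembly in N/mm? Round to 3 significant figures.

k_A = Gd⁴/(8D³N_a) = (80.7×10³)(3.5⁴)/(8·31.0³·17) = 2.989 N/mm
Series: 1/k_eq = 1/2.989 + 1/26 = 0.37302; k_eq = 2.6808 N/mm

2.68 N/mm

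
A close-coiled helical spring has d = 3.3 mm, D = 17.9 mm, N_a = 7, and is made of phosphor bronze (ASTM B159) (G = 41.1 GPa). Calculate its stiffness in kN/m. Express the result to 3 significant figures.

k = Gd⁴/(8D³N_a) = (41.1×10³ × 3.3⁴) / (8 × 17.9³ × 7)
  = 4.87414e+06 / 321179 = 15.176 N/mm

15.2 kN/m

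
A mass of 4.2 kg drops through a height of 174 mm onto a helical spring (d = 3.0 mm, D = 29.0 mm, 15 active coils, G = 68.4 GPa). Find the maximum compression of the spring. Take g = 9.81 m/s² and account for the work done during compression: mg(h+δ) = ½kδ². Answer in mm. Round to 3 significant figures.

k = Gd⁴/(8D³N_a) = (68.4×10³)(3.0⁴)/(8·29.0³·15) = 1.8931 N/mm
W = mg = 4.2 × 9.81 = 41.202 N
½kδ² − Wδ − Wh = 0 → δ = (W + √(W² + 2kWh))/k
δ = (41.202 + √(1697.6 + 27143.3))/1.8931 = (41.202 + 169.83)/1.8931 = 111.47 mm

111 mm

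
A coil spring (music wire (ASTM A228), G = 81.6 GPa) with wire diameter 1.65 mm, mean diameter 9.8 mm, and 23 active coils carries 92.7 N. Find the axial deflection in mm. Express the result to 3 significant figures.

k = Gd⁴/(8D³N_a) = (81.6×10³)(1.65⁴)/(8·9.8³·23) = 3.4924 N/mm
δ = F/k = 92.7 / 3.4924 = 26.543 mm

26.5 mm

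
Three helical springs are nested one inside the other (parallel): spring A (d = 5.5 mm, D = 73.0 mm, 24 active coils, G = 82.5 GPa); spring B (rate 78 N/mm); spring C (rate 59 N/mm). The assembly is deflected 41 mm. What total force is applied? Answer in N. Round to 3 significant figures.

5660 N

k_A = Gd⁴/(8D³N_a) = (82.5×10³)(5.5⁴)/(8·73.0³·24) = 1.0107 N/mm
Parallel: k_eq = 1.0107 + 78 + 59 = 138.01 N/mm
F = k_eq·δ = 138.01·41 = 5658.4 N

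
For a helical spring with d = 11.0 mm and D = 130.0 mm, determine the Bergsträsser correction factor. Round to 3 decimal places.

C = D/d = 130.0/11.0 = 11.8182
K_B = (4C+2)/(4C−3) = 49.273/44.273 = 1.1129

1.113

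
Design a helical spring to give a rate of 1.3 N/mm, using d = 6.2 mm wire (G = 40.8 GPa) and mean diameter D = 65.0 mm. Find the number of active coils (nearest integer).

21

N_a = Gd⁴/(8D³k) = (40.8×10³ × 6.2⁴)/(8 × 65.0³ × 1.3)
    = 6.02875e+07 / 2.8561e+06 = 21.11 → 21 coils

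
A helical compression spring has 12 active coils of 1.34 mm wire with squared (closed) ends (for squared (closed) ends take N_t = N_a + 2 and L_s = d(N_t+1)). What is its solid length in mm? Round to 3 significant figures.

20.1 mm

squared (closed) ends: N_t = N_a + 2 = 12 + 2 = 14
L_s = d·(N_t+1) = 1.34 × 15 = 20.1 mm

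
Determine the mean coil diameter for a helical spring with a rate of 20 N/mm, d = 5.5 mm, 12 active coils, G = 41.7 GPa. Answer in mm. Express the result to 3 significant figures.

D = (Gd⁴/(8N_a·k))^(1/3) = (41.7×10³·5.5⁴/(8·12·20))^(1/3)
  = (19874)^(1/3) = 27.0871 mm

27.1 mm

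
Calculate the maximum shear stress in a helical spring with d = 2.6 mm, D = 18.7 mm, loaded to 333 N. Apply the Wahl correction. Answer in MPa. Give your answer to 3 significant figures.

Spring index C = D/d = 18.7/2.6 = 7.1923
K_W = (4C−1)/(4C−4) + 0.615/C = 27.769/24.769 + 0.0855 = 1.2066
τ₀ = 8FD/(πd³) = 8·333·18.7/(π·2.6³) = 49816.8/55.217 = 902.21 MPa
τ_max = K·τ₀ = 1.2066 × 902.21 = 1088.6 MPa

1090 MPa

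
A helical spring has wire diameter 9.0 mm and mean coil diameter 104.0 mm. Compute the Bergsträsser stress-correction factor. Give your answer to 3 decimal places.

C = D/d = 104.0/9.0 = 11.5556
K_B = (4C+2)/(4C−3) = 48.222/43.222 = 1.1157

1.116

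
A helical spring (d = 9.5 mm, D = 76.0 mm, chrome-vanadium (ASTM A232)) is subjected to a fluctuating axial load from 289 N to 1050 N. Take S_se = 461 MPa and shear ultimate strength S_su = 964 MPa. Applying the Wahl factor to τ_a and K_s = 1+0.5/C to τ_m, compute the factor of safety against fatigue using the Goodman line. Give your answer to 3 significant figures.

2.58

C = D/d = 76.0/9.5 = 8.0000; K_W = (4C−1)/(4C−4)+0.615/C = 1.1840; K_s = 1+0.5/C = 1.0625
F_a = (F_max−F_min)/2 = 380.5 N; F_m = (F_max+F_min)/2 = 669.5 N
τ_a = K_W·8F_aD/(πd³) = 1.1840 × 85.889 = 101.69 MPa
τ_m = K_s·8F_mD/(πd³) = 1.0625 × 151.12 = 160.57 MPa
Goodman: 1/n_f = τ_a/S_se + τ_m/S_su = 101.69/461 + 160.57/964 = 0.22059 + 0.16657 = 0.38716
n_f = 1/0.38716 = 2.583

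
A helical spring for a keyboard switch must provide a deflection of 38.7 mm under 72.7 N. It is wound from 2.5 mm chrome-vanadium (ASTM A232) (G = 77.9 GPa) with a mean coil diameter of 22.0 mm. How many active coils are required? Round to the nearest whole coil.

19

Required rate k = F/δ = 72.7/38.7 = 1.8786 N/mm
N_a = Gd⁴/(8D³k) = (77.9×10³ × 2.5⁴)/(8 × 22.0³ × 1.8786)
    = 3.04297e+06 / 160023 = 19.02 → 19 coils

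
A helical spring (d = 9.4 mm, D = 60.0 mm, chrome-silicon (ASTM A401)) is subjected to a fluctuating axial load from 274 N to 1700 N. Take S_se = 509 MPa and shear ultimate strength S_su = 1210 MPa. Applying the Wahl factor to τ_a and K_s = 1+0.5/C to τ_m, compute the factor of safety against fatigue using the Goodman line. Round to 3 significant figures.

C = D/d = 60.0/9.4 = 6.3830; K_W = (4C−1)/(4C−4)+0.615/C = 1.2357; K_s = 1+0.5/C = 1.0783
F_a = (F_max−F_min)/2 = 713 N; F_m = (F_max+F_min)/2 = 987 N
τ_a = K_W·8F_aD/(πd³) = 1.2357 × 131.16 = 162.07 MPa
τ_m = K_s·8F_mD/(πd³) = 1.0783 × 181.56 = 195.78 MPa
Goodman: 1/n_f = τ_a/S_se + τ_m/S_su = 162.07/509 + 195.78/1210 = 0.31841 + 0.16181 = 0.48021
n_f = 1/0.48021 = 2.082

2.08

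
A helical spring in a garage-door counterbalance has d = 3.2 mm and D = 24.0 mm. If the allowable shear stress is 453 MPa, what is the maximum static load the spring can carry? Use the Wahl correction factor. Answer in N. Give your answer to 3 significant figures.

203 N

C = D/d = 24.0/3.2 = 7.5000
K_W = (4C−1)/(4C−4) + 0.615/C = 29.000/26.000 + 0.0820 = 1.1974
τ_max = K·8FD/(πd³) → F_max = τ_allow·πd³/(8DK)
F_max = 453·π·3.2³/(8·24.0·1.1974) = 46633/229.9 = 202.84 N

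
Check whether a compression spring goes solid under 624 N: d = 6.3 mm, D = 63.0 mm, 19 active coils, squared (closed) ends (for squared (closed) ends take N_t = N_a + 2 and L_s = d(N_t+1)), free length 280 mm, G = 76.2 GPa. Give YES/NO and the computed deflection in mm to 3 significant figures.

k = Gd⁴/(8D³N_a) = (76.2×10³)(6.3⁴)/(8·63.0³·19) = 3.1583 N/mm
N_t = 21; L_s = 6.3·22 = 138.6 mm; δ_solid = L₀ − L_s = 280 − 138.6 = 141.4 mm
δ = F/k = 624/3.1583 = 197.58 mm
δ ≥ δ_solid → spring goes solid

YES, δ = 198 mm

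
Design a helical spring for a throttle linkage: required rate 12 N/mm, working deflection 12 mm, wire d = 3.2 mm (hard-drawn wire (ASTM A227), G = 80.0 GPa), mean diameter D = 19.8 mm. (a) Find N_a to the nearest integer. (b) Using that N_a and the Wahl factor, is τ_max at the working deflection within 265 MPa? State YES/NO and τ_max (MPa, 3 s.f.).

N_a = Gd⁴/(8D³k) = (80.0×10³)(3.2⁴)/(8·19.8³·12) = 11.26 → N_a = 11
Actual rate k = Gd⁴/(8D³·11) = 12.28 N/mm
Working load F = kδ = 12.28·12 = 147.36 N
C = 19.8/3.2 = 6.1875; K_W = (4C−1)/(4C−4)+0.615/C = 1.2440
τ_max = K_W·8FD/(πd³) = 1.2440·226.75 = 282.07 MPa
τ_max > 265 MPa → exceeds allowable

(a) 11 coils; (b) NO, τ_max = 282 MPa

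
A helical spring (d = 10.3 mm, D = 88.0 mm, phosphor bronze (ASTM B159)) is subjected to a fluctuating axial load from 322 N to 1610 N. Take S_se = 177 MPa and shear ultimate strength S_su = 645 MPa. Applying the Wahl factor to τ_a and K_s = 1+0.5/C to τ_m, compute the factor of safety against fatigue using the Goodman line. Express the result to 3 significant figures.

C = D/d = 88.0/10.3 = 8.5437; K_W = (4C−1)/(4C−4)+0.615/C = 1.1714; K_s = 1+0.5/C = 1.0585
F_a = (F_max−F_min)/2 = 644 N; F_m = (F_max+F_min)/2 = 966 N
τ_a = K_W·8F_aD/(πd³) = 1.1714 × 132.07 = 154.7 MPa
τ_m = K_s·8F_mD/(πd³) = 1.0585 × 198.1 = 209.7 MPa
Goodman: 1/n_f = τ_a/S_se + τ_m/S_su = 154.7/177 + 209.7/645 = 0.87404 + 0.32511 = 1.1991
n_f = 1/1.1991 = 0.8339

0.834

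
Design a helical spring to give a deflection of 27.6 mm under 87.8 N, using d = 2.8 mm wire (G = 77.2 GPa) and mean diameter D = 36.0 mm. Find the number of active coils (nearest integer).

4

Required rate k = F/δ = 87.8/27.6 = 3.1812 N/mm
N_a = Gd⁴/(8D³k) = (77.2×10³ × 2.8⁴)/(8 × 36.0³ × 3.1812)
    = 4.74514e+06 / 1.18736e+06 = 3.996 → 4 coils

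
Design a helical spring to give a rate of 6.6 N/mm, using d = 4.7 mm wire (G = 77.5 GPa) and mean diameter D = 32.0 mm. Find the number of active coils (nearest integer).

22

N_a = Gd⁴/(8D³k) = (77.5×10³ × 4.7⁴)/(8 × 32.0³ × 6.6)
    = 3.78175e+07 / 1.73015e+06 = 21.86 → 22 coils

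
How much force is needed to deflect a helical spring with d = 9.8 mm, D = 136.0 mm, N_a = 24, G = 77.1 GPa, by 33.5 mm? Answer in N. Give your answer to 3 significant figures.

k = Gd⁴/(8D³N_a) = (77.1×10³)(9.8⁴)/(8·136.0³·24) = 1.4725 N/mm
F = k·δ = 1.4725 × 33.5 = 49.327 N

49.3 N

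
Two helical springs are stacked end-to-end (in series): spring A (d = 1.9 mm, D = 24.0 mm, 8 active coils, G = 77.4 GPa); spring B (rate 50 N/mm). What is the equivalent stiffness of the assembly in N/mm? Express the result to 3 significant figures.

1.11 N/mm

k_A = Gd⁴/(8D³N_a) = (77.4×10³)(1.9⁴)/(8·24.0³·8) = 1.1401 N/mm
Series: 1/k_eq = 1/1.1401 + 1/50 = 0.89712; k_eq = 1.1147 N/mm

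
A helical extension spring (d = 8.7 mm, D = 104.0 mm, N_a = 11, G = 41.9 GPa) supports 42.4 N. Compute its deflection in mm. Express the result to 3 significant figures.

17.5 mm

k = Gd⁴/(8D³N_a) = (41.9×10³)(8.7⁴)/(8·104.0³·11) = 2.425 N/mm
δ = F/k = 42.4 / 2.425 = 17.485 mm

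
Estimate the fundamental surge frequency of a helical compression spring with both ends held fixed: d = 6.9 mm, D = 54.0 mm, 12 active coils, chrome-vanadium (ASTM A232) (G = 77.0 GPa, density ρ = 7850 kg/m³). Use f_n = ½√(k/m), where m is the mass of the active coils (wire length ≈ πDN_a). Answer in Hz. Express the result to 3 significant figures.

k = Gd⁴/(8D³N_a) = (77.0×10³)(6.9⁴)/(8·54.0³·12) = 11.546 N/mm = 11546 N/m
Wire length L = πDN_a = π·54.0·12 = 2035.8 mm
m = ρ·(πd²/4)·L = 7850 × 37.393×10⁻⁶ m² × 2.0358 m = 0.59756 kg
f_n = ½√(k/m) = 0.5·√(11546/0.59756) = 0.5·√(19322) = 69.502 Hz

69.5 Hz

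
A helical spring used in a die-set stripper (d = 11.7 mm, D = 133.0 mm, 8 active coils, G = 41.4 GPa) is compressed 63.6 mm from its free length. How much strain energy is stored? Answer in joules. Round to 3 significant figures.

10.4 J

k = Gd⁴/(8D³N_a) = (41.4×10³)(11.7⁴)/(8·133.0³·8) = 5.1524 N/mm
U = ½kδ² = 0.5 × 5.1524 × 63.6² = 10421 N·mm = 10.421 J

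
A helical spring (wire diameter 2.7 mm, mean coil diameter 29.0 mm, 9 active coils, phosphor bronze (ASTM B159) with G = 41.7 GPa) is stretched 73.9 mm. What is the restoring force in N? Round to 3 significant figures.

93.3 N

k = Gd⁴/(8D³N_a) = (41.7×10³)(2.7⁴)/(8·29.0³·9) = 1.262 N/mm
F = k·δ = 1.262 × 73.9 = 93.263 N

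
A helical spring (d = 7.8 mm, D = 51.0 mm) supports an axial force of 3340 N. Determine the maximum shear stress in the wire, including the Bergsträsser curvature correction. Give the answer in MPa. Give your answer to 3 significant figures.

Spring index C = D/d = 51.0/7.8 = 6.5385
K_B = (4C+2)/(4C−3) = 28.154/23.154 = 1.2159
τ₀ = 8FD/(πd³) = 8·3340·51.0/(π·7.8³) = 1.36272e+06/1490.8 = 914.06 MPa
τ_max = K·τ₀ = 1.2159 × 914.06 = 1111.4 MPa

1110 MPa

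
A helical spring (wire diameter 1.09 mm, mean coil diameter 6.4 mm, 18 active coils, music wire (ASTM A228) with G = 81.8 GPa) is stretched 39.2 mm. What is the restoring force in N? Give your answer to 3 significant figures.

k = Gd⁴/(8D³N_a) = (81.8×10³)(1.09⁴)/(8·6.4³·18) = 3.0588 N/mm
F = k·δ = 3.0588 × 39.2 = 119.91 N

120 N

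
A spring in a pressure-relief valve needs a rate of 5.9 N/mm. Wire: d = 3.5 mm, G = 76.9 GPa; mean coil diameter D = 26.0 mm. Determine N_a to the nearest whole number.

N_a = Gd⁴/(8D³k) = (76.9×10³ × 3.5⁴)/(8 × 26.0³ × 5.9)
    = 1.15398e+07 / 829587 = 13.91 → 14 coils

14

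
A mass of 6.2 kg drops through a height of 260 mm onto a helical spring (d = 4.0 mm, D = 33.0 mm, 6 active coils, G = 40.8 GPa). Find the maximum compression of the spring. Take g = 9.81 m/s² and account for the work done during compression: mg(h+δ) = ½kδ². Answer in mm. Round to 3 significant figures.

k = Gd⁴/(8D³N_a) = (40.8×10³)(4.0⁴)/(8·33.0³·6) = 6.055 N/mm
W = mg = 6.2 × 9.81 = 60.822 N
½kδ² − Wδ − Wh = 0 → δ = (W + √(W² + 2kWh))/k
δ = (60.822 + √(3699.3 + 191505))/6.055 = (60.822 + 441.82)/6.055 = 83.012 mm

83.0 mm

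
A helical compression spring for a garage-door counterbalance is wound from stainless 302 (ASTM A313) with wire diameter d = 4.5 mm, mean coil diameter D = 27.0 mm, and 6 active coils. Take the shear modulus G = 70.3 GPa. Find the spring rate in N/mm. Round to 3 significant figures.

k = Gd⁴/(8D³N_a) = (70.3×10³ × 4.5⁴) / (8 × 27.0³ × 6)
  = 2.88274e+07 / 944784 = 30.512 N/mm

30.5 N/mm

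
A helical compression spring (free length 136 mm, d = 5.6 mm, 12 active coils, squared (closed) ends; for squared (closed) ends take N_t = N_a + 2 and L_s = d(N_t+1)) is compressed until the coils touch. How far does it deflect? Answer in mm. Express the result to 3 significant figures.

52.0 mm

N_t = 14; L_s = 5.6·15 = 84 mm
δ_solid = L₀ − L_s = 136 − 84 = 52 mm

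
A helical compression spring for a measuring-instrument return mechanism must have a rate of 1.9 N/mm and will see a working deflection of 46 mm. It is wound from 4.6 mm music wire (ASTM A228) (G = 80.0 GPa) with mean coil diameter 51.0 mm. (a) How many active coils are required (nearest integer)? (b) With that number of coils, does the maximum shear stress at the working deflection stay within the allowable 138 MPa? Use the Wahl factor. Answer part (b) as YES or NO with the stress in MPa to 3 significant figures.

(a) 18 coils; (b) YES, τ_max = 130 MPa

N_a = Gd⁴/(8D³k) = (80.0×10³)(4.6⁴)/(8·51.0³·1.9) = 17.77 → N_a = 18
Actual rate k = Gd⁴/(8D³·18) = 1.8752 N/mm
Working load F = kδ = 1.8752·46 = 86.259 N
C = 51.0/4.6 = 11.0870; K_W = (4C−1)/(4C−4)+0.615/C = 1.1298
τ_max = K_W·8FD/(πd³) = 1.1298·115.09 = 130.03 MPa
τ_max ≤ 138 MPa → acceptable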